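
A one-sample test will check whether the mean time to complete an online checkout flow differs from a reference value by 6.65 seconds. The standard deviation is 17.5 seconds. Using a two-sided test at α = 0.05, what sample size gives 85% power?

63

For a one-sample z-test, n = ((z_{α/2} + z_β)·σ/δ)².
z_{α/2} = 1.960 (two-sided α = 0.05); z_β = 1.036 (power 85% → β = 0.15).
n = (2.996 × 17.5 / 6.65)² = 62.16
Round up: n = 63.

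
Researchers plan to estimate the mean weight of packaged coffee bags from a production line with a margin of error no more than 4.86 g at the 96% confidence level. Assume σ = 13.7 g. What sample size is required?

For a mean, the margin of error is E = z·σ/√n, so n = (zσ/E)².
At 96% confidence, z = 2.054.
n = (2.054 × 13.7 / 4.86)² = 33.53
Round up: n = 34.

34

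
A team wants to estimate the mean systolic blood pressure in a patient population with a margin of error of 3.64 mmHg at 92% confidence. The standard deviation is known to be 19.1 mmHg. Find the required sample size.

85

For a mean, the margin of error is E = z·σ/√n, so n = (zσ/E)².
At 92% confidence, z = 1.751.
n = (1.751 × 19.1 / 3.64)² = 84.42
Round up: n = 85.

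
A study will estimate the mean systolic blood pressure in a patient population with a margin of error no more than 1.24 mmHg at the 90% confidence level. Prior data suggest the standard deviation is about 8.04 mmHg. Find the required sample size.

114

For a mean, the margin of error is E = z·σ/√n, so n = (zσ/E)².
At 90% confidence, z = 1.645.
n = (1.645 × 8.04 / 1.24)² = 113.76
Round up: n = 114.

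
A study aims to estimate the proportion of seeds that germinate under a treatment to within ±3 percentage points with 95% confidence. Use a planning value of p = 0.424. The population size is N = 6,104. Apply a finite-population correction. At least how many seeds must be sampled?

891

For a proportion with margin E = 0.03 at 95% confidence, z = 1.960.
n = p̂(1−p̂)(z/E)² = 0.424 × 0.576 × (1.960/0.03)² = 1042.46 — call this n₀.
Finite-population correction with N = 6,104: n = n₀ / (1 + (n₀−1)/N) = 1042.46 / 1.171 = 890.23
Round up: n = 891.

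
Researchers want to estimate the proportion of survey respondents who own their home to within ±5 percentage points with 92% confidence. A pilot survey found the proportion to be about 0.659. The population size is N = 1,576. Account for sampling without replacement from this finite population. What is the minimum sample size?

For a proportion with margin E = 0.05 at 92% confidence, z = 1.751.
n = p̂(1−p̂)(z/E)² = 0.659 × 0.341 × (1.751/0.05)² = 275.60 — call this n₀.
Finite-population correction with N = 1,576: n = n₀ / (1 + (n₀−1)/N) = 275.60 / 1.174 = 234.75
Round up: n = 235.

235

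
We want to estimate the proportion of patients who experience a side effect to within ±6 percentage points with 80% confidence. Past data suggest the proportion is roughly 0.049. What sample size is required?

22

For a proportion with margin E = 0.06 at 80% confidence, z = 1.282.
n = p̂(1−p̂)(z/E)² = 0.049 × 0.951 × (1.282/0.06)² = 21.27
Round up: n = 22.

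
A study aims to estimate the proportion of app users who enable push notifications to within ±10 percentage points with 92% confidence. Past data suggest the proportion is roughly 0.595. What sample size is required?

74

For a proportion with margin E = 0.1 at 92% confidence, z = 1.751.
n = p̂(1−p̂)(z/E)² = 0.595 × 0.405 × (1.751/0.1)² = 73.88
Round up: n = 74.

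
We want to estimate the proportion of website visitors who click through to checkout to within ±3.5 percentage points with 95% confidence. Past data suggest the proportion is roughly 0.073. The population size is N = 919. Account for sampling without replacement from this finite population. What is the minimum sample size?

For a proportion with margin E = 0.035 at 95% confidence, z = 1.960.
n = p̂(1−p̂)(z/E)² = 0.073 × 0.927 × (1.960/0.035)² = 212.22 — call this n₀.
Finite-population correction with N = 919: n = n₀ / (1 + (n₀−1)/N) = 212.22 / 1.23 = 172.54
Round up: n = 173.

173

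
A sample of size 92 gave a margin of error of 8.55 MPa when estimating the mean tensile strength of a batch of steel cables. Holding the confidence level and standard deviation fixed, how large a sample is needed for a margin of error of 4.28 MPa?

n = 368

Margin of error scales as 1/√n, so n₂ = n₁·(E₁/E₂)².
n₂ = 92 × (8.55/4.28)² = 92 × 3.991 = 367.17
Round up: n₂ = 368.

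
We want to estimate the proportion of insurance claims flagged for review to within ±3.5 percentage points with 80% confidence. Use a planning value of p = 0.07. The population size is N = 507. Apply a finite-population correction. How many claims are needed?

For a proportion with margin E = 0.035 at 80% confidence, z = 1.282.
n = p̂(1−p̂)(z/E)² = 0.07 × 0.93 × (1.282/0.035)² = 87.34 — call this n₀.
Finite-population correction with N = 507: n = n₀ / (1 + (n₀−1)/N) = 87.34 / 1.17 = 74.65
Round up: n = 75.

n = 75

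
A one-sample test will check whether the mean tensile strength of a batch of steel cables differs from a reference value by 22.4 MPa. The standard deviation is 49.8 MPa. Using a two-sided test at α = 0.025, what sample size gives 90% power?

For a one-sample z-test, n = ((z_{α/2} + z_β)·σ/δ)².
z_{α/2} = 2.241 (two-sided α = 0.025); z_β = 1.282 (power 90% → β = 0.1).
n = (3.523 × 49.8 / 22.4)² = 61.35
Round up: n = 62.

n = 62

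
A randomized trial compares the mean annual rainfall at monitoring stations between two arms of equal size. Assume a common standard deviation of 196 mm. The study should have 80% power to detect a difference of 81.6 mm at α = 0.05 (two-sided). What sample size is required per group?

91 per group

For two equal groups, n per group = 2·((z_{α/2} + z_β)·σ/δ)².
z_{α/2} = 1.960; z_β = 0.842 (power 80%).
n = 2 × (2.802 × 196 / 81.6)² = 2 × 45.30 = 90.60
Round up: n = 91 per group.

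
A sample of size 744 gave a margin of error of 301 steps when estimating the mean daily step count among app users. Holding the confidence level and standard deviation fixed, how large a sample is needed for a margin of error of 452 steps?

Margin of error scales as 1/√n, so n₂ = n₁·(E₁/E₂)².
n₂ = 744 × (301/452)² = 744 × 0.4435 = 329.96
Round up: n₂ = 330.

n = 330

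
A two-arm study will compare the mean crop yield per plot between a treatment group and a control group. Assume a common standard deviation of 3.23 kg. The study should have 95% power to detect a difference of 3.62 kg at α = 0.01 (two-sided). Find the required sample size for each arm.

29 per group

For two equal groups, n per group = 2·((z_{α/2} + z_β)·σ/δ)².
z_{α/2} = 2.576; z_β = 1.645 (power 95%).
n = 2 × (4.221 × 3.23 / 3.62)² = 2 × 14.18 = 28.36
Round up: n = 29 per group.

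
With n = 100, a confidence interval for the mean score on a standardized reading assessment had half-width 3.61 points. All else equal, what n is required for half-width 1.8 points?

403

Margin of error scales as 1/√n, so n₂ = n₁·(E₁/E₂)².
n₂ = 100 × (3.61/1.8)² = 100 × 4.022 = 402.20
Round up: n₂ = 403.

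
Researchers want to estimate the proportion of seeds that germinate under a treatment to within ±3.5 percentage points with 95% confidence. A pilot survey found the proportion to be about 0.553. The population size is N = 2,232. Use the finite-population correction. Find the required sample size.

For a proportion with margin E = 0.035 at 95% confidence, z = 1.960.
n = p̂(1−p̂)(z/E)² = 0.553 × 0.447 × (1.960/0.035)² = 775.19 — call this n₀.
Finite-population correction with N = 2,232: n = n₀ / (1 + (n₀−1)/N) = 775.19 / 1.347 = 575.49
Round up: n = 576.

576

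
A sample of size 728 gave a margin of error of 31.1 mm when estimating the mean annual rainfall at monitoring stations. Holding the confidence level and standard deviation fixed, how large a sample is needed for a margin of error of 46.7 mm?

n = 323

Margin of error scales as 1/√n, so n₂ = n₁·(E₁/E₂)².
n₂ = 728 × (31.1/46.7)² = 728 × 0.4435 = 322.87
Round up: n₂ = 323.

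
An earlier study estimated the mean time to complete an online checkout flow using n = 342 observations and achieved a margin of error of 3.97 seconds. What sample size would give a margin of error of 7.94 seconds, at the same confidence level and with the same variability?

86

Margin of error scales as 1/√n, so n₂ = n₁·(E₁/E₂)².
n₂ = 342 × (3.97/7.94)² = 342 × 0.25 = 85.50
Round up: n₂ = 86.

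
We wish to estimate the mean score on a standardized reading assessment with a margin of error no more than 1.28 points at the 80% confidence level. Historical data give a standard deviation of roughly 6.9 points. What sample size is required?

For a mean, the margin of error is E = z·σ/√n, so n = (zσ/E)².
At 80% confidence, z = 1.282.
n = (1.282 × 6.9 / 1.28)² = 47.76
Round up: n = 48.

n = 48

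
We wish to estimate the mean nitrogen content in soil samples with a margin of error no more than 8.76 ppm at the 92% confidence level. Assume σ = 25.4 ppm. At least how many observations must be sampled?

For a mean, the margin of error is E = z·σ/√n, so n = (zσ/E)².
At 92% confidence, z = 1.751.
n = (1.751 × 25.4 / 8.76)² = 25.78
Round up: n = 26.

26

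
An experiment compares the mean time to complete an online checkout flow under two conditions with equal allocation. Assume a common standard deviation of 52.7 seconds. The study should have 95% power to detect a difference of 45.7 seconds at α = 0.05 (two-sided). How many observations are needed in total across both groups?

70 total

For two equal groups, n per group = 2·((z_{α/2} + z_β)·σ/δ)².
z_{α/2} = 1.960; z_β = 1.645 (power 95%).
n = 2 × (3.605 × 52.7 / 45.7)² = 2 × 17.28 = 34.56
Round up: n = 35 per group.
Total across both groups: 2 × 35 = 70.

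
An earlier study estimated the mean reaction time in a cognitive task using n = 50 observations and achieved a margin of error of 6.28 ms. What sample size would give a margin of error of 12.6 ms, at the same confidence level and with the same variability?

13

Margin of error scales as 1/√n, so n₂ = n₁·(E₁/E₂)².
n₂ = 50 × (6.28/12.6)² = 50 × 0.2484 = 12.42
Round up: n₂ = 13.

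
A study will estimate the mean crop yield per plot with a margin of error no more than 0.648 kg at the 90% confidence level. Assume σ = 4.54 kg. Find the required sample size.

133

For a mean, the margin of error is E = z·σ/√n, so n = (zσ/E)².
At 90% confidence, z = 1.645.
n = (1.645 × 4.54 / 0.648)² = 132.83
Round up: n = 133.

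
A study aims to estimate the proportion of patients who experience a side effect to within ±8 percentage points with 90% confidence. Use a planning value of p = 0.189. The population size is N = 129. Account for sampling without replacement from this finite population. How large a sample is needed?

For a proportion with margin E = 0.08 at 90% confidence, z = 1.645.
n = p̂(1−p̂)(z/E)² = 0.189 × 0.811 × (1.645/0.08)² = 64.81 — call this n₀.
Finite-population correction with N = 129: n = n₀ / (1 + (n₀−1)/N) = 64.81 / 1.495 = 43.35
Round up: n = 44.

44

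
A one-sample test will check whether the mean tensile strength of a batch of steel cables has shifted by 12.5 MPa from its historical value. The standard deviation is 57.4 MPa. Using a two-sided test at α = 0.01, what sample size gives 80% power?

For a one-sample z-test, n = ((z_{α/2} + z_β)·σ/δ)².
z_{α/2} = 2.576 (two-sided α = 0.01); z_β = 0.842 (power 80% → β = 0.2).
n = (3.418 × 57.4 / 12.5)² = 246.35
Round up: n = 247.

n = 247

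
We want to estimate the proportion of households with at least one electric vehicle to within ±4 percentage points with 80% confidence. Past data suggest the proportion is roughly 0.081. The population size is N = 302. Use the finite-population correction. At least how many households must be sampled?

For a proportion with margin E = 0.04 at 80% confidence, z = 1.282.
n = p̂(1−p̂)(z/E)² = 0.081 × 0.919 × (1.282/0.04)² = 76.46 — call this n₀.
Finite-population correction with N = 302: n = n₀ / (1 + (n₀−1)/N) = 76.46 / 1.25 = 61.17
Round up: n = 62.

n = 62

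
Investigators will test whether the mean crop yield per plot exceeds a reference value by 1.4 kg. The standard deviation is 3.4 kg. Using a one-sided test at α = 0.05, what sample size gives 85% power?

43

For a one-sample z-test, n = ((z_α + z_β)·σ/δ)².
z_α = 1.645 (one-sided α = 0.05); z_β = 1.036 (power 85% → β = 0.15).
n = (2.681 × 3.4 / 1.4)² = 42.39
Round up: n = 43.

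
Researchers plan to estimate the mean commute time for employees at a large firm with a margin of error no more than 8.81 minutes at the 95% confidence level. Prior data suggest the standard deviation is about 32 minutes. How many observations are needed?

For a mean, the margin of error is E = z·σ/√n, so n = (zσ/E)².
At 95% confidence, z = 1.960.
n = (1.960 × 32 / 8.81)² = 50.68
Round up: n = 51.

51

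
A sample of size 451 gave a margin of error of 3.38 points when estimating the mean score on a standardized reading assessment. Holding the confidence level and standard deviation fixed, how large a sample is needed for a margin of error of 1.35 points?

2828

Margin of error scales as 1/√n, so n₂ = n₁·(E₁/E₂)².
n₂ = 451 × (3.38/1.35)² = 451 × 6.269 = 2827.32
Round up: n₂ = 2828.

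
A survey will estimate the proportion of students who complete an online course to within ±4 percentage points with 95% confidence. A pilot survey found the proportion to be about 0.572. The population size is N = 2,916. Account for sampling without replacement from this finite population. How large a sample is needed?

490

For a proportion with margin E = 0.04 at 95% confidence, z = 1.960.
n = p̂(1−p̂)(z/E)² = 0.572 × 0.428 × (1.960/0.04)² = 587.80 — call this n₀.
Finite-population correction with N = 2,916: n = n₀ / (1 + (n₀−1)/N) = 587.80 / 1.201 = 489.43
Round up: n = 490.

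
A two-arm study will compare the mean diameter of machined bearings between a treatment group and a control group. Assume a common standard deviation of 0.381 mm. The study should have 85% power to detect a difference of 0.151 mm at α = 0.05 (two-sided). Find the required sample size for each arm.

For two equal groups, n per group = 2·((z_{α/2} + z_β)·σ/δ)².
z_{α/2} = 1.960; z_β = 1.036 (power 85%).
n = 2 × (2.996 × 0.381 / 0.151)² = 2 × 57.15 = 114.30
Round up: n = 115 per group.

115 per group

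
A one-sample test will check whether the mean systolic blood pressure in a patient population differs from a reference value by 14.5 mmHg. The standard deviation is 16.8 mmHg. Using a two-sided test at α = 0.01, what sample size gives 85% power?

For a one-sample z-test, n = ((z_{α/2} + z_β)·σ/δ)².
z_{α/2} = 2.576 (two-sided α = 0.01); z_β = 1.036 (power 85% → β = 0.15).
n = (3.612 × 16.8 / 14.5)² = 17.51
Round up: n = 18.

18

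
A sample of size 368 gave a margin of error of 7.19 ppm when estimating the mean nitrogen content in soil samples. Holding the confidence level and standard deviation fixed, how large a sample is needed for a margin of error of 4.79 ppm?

n = 830

Margin of error scales as 1/√n, so n₂ = n₁·(E₁/E₂)².
n₂ = 368 × (7.19/4.79)² = 368 × 2.253 = 829.10
Round up: n₂ = 830.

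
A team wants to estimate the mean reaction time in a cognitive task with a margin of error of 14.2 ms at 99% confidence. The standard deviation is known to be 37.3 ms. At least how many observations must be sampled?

For a mean, the margin of error is E = z·σ/√n, so n = (zσ/E)².
At 99% confidence, z = 2.576.
n = (2.576 × 37.3 / 14.2)² = 45.79
Round up: n = 46.

46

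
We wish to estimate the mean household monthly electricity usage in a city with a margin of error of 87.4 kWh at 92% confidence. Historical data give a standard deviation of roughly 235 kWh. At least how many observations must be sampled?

23

For a mean, the margin of error is E = z·σ/√n, so n = (zσ/E)².
At 92% confidence, z = 1.751.
n = (1.751 × 235 / 87.4)² = 22.17
Round up: n = 23.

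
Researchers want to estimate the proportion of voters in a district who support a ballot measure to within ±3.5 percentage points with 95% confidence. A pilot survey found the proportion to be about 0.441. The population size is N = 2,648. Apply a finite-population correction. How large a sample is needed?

For a proportion with margin E = 0.035 at 95% confidence, z = 1.960.
n = p̂(1−p̂)(z/E)² = 0.441 × 0.559 × (1.960/0.035)² = 773.08 — call this n₀.
Finite-population correction with N = 2,648: n = n₀ / (1 + (n₀−1)/N) = 773.08 / 1.292 = 598.36
Round up: n = 599.

n = 599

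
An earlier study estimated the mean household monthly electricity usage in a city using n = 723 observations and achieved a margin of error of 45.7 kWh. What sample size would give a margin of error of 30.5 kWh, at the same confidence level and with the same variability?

Margin of error scales as 1/√n, so n₂ = n₁·(E₁/E₂)².
n₂ = 723 × (45.7/30.5)² = 723 × 2.245 = 1623.13
Round up: n₂ = 1624.

n = 1624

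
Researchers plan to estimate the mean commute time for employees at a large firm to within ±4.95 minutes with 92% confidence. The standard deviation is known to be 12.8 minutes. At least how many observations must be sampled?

21

For a mean, the margin of error is E = z·σ/√n, so n = (zσ/E)².
At 92% confidence, z = 1.751.
n = (1.751 × 12.8 / 4.95)² = 20.50
Round up: n = 21.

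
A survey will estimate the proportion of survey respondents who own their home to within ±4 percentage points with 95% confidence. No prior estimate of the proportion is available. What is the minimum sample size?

For a proportion with margin E = 0.04 at 95% confidence, z = 1.960.
With no prior estimate, use p = 0.5, which maximizes p(1−p) at 0.25.
n = 0.25 × (z/E)² = 0.25 × (1.960/0.04)² = 600.25
Round up: n = 601.

601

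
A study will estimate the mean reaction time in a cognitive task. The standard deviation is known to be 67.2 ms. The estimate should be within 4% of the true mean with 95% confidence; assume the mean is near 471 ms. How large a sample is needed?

49

For a mean, the margin of error is E = z·σ/√n, so n = (zσ/E)².
At 95% confidence, z = 1.960.
E = 4% of 471 = 18.84 ms.
n = (1.960 × 67.2 / 18.84)² = 48.88
Round up: n = 49.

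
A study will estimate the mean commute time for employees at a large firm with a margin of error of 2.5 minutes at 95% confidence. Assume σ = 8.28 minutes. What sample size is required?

For a mean, the margin of error is E = z·σ/√n, so n = (zσ/E)².
At 95% confidence, z = 1.960.
n = (1.960 × 8.28 / 2.5)² = 42.14
Round up: n = 43.

43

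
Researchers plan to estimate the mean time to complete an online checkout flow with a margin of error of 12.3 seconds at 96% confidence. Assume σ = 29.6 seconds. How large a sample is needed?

25

For a mean, the margin of error is E = z·σ/√n, so n = (zσ/E)².
At 96% confidence, z = 2.054.
n = (2.054 × 29.6 / 12.3)² = 24.43
Round up: n = 25.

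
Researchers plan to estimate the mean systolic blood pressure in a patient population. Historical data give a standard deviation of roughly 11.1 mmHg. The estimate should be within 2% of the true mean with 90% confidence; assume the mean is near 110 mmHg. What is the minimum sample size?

For a mean, the margin of error is E = z·σ/√n, so n = (zσ/E)².
At 90% confidence, z = 1.645.
E = 2% of 110 = 2.2 mmHg.
n = (1.645 × 11.1 / 2.2)² = 68.89
Round up: n = 69.

n = 69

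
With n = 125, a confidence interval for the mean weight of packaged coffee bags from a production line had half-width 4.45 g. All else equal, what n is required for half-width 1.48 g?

1131

Margin of error scales as 1/√n, so n₂ = n₁·(E₁/E₂)².
n₂ = 125 × (4.45/1.48)² = 125 × 9.041 = 1130.12
Round up: n₂ = 1131.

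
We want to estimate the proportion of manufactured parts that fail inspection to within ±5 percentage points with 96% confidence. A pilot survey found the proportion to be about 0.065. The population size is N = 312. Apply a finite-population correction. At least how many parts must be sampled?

78

For a proportion with margin E = 0.05 at 96% confidence, z = 2.054.
n = p̂(1−p̂)(z/E)² = 0.065 × 0.935 × (2.054/0.05)² = 102.56 — call this n₀.
Finite-population correction with N = 312: n = n₀ / (1 + (n₀−1)/N) = 102.56 / 1.326 = 77.35
Round up: n = 78.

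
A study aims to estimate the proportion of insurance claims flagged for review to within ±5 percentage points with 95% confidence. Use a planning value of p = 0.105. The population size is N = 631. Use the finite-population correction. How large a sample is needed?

For a proportion with margin E = 0.05 at 95% confidence, z = 1.960.
n = p̂(1−p̂)(z/E)² = 0.105 × 0.895 × (1.960/0.05)² = 144.41 — call this n₀.
Finite-population correction with N = 631: n = n₀ / (1 + (n₀−1)/N) = 144.41 / 1.227 = 117.69
Round up: n = 118.

118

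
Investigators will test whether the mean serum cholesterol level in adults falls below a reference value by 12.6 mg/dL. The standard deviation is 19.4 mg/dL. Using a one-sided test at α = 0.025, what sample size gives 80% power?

19

For a one-sample z-test, n = ((z_α + z_β)·σ/δ)².
z_α = 1.960 (one-sided α = 0.025); z_β = 0.842 (power 80% → β = 0.2).
n = (2.802 × 19.4 / 12.6)² = 18.61
Round up: n = 19.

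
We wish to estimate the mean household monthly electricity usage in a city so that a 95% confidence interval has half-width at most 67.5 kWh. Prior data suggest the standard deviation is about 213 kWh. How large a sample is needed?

For a mean, the margin of error is E = z·σ/√n, so n = (zσ/E)².
At 95% confidence, z = 1.960.
n = (1.960 × 213 / 67.5)² = 38.25
Round up: n = 39.

39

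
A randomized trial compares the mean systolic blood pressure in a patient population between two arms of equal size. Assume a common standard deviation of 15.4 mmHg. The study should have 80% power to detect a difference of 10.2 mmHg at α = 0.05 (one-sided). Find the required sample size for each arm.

For two equal groups, n per group = 2·((z_α + z_β)·σ/δ)².
z_α = 1.645; z_β = 0.842 (power 80%).
n = 2 × (2.487 × 15.4 / 10.2)² = 2 × 14.10 = 28.20
Round up: n = 29 per group.

29 per group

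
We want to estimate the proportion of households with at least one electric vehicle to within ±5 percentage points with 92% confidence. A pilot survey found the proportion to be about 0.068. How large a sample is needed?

For a proportion with margin E = 0.05 at 92% confidence, z = 1.751.
n = p̂(1−p̂)(z/E)² = 0.068 × 0.932 × (1.751/0.05)² = 77.72
Round up: n = 78.

n = 78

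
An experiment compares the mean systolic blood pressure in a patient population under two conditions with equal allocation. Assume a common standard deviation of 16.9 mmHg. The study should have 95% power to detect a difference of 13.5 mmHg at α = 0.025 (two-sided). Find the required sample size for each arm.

For two equal groups, n per group = 2·((z_{α/2} + z_β)·σ/δ)².
z_{α/2} = 2.241; z_β = 1.645 (power 95%).
n = 2 × (3.886 × 16.9 / 13.5)² = 2 × 23.67 = 47.34
Round up: n = 48 per group.

48 per group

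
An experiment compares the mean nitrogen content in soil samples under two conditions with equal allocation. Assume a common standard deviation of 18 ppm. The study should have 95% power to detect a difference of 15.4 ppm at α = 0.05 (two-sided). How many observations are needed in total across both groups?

72 total

For two equal groups, n per group = 2·((z_{α/2} + z_β)·σ/δ)².
z_{α/2} = 1.960; z_β = 1.645 (power 95%).
n = 2 × (3.605 × 18 / 15.4)² = 2 × 17.75 = 35.50
Round up: n = 36 per group.
Total across both groups: 2 × 36 = 72.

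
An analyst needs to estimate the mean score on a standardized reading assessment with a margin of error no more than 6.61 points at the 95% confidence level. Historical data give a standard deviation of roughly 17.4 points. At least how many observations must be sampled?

For a mean, the margin of error is E = z·σ/√n, so n = (zσ/E)².
At 95% confidence, z = 1.960.
n = (1.960 × 17.4 / 6.61)² = 26.62
Round up: n = 27.

27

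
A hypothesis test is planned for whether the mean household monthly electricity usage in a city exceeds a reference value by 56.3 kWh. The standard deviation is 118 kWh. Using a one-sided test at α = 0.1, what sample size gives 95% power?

38

For a one-sample z-test, n = ((z_α + z_β)·σ/δ)².
z_α = 1.282 (one-sided α = 0.1); z_β = 1.645 (power 95% → β = 0.05).
n = (2.927 × 118 / 56.3)² = 37.64
Round up: n = 38.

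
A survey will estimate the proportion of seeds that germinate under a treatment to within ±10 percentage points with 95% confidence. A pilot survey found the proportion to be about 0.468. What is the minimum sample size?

n = 96

For a proportion with margin E = 0.1 at 95% confidence, z = 1.960.
n = p̂(1−p̂)(z/E)² = 0.468 × 0.532 × (1.960/0.1)² = 95.65
Round up: n = 96.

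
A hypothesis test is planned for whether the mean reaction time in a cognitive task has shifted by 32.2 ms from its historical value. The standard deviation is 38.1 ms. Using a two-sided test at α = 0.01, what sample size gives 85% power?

For a one-sample z-test, n = ((z_{α/2} + z_β)·σ/δ)².
z_{α/2} = 2.576 (two-sided α = 0.01); z_β = 1.036 (power 85% → β = 0.15).
n = (3.612 × 38.1 / 32.2)² = 18.27
Round up: n = 19.

19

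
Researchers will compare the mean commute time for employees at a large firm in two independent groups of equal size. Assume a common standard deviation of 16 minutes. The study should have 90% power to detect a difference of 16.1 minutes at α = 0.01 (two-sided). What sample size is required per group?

30 per group

For two equal groups, n per group = 2·((z_{α/2} + z_β)·σ/δ)².
z_{α/2} = 2.576; z_β = 1.282 (power 90%).
n = 2 × (3.858 × 16 / 16.1)² = 2 × 14.70 = 29.40
Round up: n = 30 per group.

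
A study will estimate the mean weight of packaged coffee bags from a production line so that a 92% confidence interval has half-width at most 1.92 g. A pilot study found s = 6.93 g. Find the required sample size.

40

For a mean, the margin of error is E = z·σ/√n, so n = (zσ/E)².
At 92% confidence, z = 1.751.
n = (1.751 × 6.93 / 1.92)² = 39.94
Round up: n = 40.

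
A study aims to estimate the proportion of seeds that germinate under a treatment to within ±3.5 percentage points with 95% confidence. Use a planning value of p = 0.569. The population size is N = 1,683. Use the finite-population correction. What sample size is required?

n = 529

For a proportion with margin E = 0.035 at 95% confidence, z = 1.960.
n = p̂(1−p̂)(z/E)² = 0.569 × 0.431 × (1.960/0.035)² = 769.07 — call this n₀.
Finite-population correction with N = 1,683: n = n₀ / (1 + (n₀−1)/N) = 769.07 / 1.456 = 528.21
Round up: n = 529.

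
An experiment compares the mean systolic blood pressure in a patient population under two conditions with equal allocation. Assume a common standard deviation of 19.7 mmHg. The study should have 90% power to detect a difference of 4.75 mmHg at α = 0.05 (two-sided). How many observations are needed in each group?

For two equal groups, n per group = 2·((z_{α/2} + z_β)·σ/δ)².
z_{α/2} = 1.960; z_β = 1.282 (power 90%).
n = 2 × (3.242 × 19.7 / 4.75)² = 2 × 180.79 = 361.58
Round up: n = 362 per group.

362 per group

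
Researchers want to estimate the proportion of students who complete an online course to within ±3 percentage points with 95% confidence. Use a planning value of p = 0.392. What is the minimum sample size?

1018

For a proportion with margin E = 0.03 at 95% confidence, z = 1.960.
n = p̂(1−p̂)(z/E)² = 0.392 × 0.608 × (1.960/0.03)² = 1017.32
Round up: n = 1018.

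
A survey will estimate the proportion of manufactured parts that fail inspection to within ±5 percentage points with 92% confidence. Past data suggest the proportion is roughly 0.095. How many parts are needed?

n = 106

For a proportion with margin E = 0.05 at 92% confidence, z = 1.751.
n = p̂(1−p̂)(z/E)² = 0.095 × 0.905 × (1.751/0.05)² = 105.44
Round up: n = 106.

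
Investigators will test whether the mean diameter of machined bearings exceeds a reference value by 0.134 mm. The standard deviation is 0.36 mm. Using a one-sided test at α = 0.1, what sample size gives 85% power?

For a one-sample z-test, n = ((z_α + z_β)·σ/δ)².
z_α = 1.282 (one-sided α = 0.1); z_β = 1.036 (power 85% → β = 0.15).
n = (2.318 × 0.36 / 0.134)² = 38.78
Round up: n = 39.

39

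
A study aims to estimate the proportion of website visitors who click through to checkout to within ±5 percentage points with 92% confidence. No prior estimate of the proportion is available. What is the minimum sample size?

For a proportion with margin E = 0.05 at 92% confidence, z = 1.751.
With no prior estimate, use p = 0.5, which maximizes p(1−p) at 0.25.
n = 0.25 × (z/E)² = 0.25 × (1.751/0.05)² = 306.60
Round up: n = 307.

307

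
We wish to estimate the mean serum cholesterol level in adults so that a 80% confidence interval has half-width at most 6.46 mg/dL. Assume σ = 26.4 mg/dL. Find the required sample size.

For a mean, the margin of error is E = z·σ/√n, so n = (zσ/E)².
At 80% confidence, z = 1.282.
n = (1.282 × 26.4 / 6.46)² = 27.45
Round up: n = 28.

28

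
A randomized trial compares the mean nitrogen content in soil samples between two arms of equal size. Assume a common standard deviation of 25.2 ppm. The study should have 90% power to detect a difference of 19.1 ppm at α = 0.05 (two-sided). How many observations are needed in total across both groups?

74 total

For two equal groups, n per group = 2·((z_{α/2} + z_β)·σ/δ)².
z_{α/2} = 1.960; z_β = 1.282 (power 90%).
n = 2 × (3.242 × 25.2 / 19.1)² = 2 × 18.30 = 36.60
Round up: n = 37 per group.
Total across both groups: 2 × 37 = 74.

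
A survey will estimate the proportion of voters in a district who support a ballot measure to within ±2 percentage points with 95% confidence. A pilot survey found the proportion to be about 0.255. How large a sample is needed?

For a proportion with margin E = 0.02 at 95% confidence, z = 1.960.
n = p̂(1−p̂)(z/E)² = 0.255 × 0.745 × (1.960/0.02)² = 1824.52
Round up: n = 1825.

1825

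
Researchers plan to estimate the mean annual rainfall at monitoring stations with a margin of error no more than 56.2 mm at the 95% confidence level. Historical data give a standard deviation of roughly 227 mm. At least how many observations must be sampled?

63

For a mean, the margin of error is E = z·σ/√n, so n = (zσ/E)².
At 95% confidence, z = 1.960.
n = (1.960 × 227 / 56.2)² = 62.67
Round up: n = 63.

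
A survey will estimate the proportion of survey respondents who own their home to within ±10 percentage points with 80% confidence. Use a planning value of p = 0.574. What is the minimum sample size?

41

For a proportion with margin E = 0.1 at 80% confidence, z = 1.282.
n = p̂(1−p̂)(z/E)² = 0.574 × 0.426 × (1.282/0.1)² = 40.19
Round up: n = 41.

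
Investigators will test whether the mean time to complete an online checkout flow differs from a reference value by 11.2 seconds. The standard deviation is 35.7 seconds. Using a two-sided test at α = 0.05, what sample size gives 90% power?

107

For a one-sample z-test, n = ((z_{α/2} + z_β)·σ/δ)².
z_{α/2} = 1.960 (two-sided α = 0.05); z_β = 1.282 (power 90% → β = 0.1).
n = (3.242 × 35.7 / 11.2)² = 106.79
Round up: n = 107.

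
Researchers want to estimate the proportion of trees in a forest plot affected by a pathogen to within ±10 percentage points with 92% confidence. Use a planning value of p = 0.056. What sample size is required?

For a proportion with margin E = 0.1 at 92% confidence, z = 1.751.
n = p̂(1−p̂)(z/E)² = 0.056 × 0.944 × (1.751/0.1)² = 16.21
Round up: n = 17.

17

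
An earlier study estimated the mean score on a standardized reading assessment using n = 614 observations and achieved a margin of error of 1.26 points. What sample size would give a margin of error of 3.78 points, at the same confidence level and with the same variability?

Margin of error scales as 1/√n, so n₂ = n₁·(E₁/E₂)².
n₂ = 614 × (1.26/3.78)² = 614 × 0.1111 = 68.22
Round up: n₂ = 69.

69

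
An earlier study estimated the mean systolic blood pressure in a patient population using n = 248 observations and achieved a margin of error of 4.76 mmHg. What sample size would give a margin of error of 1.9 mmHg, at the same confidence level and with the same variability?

n = 1557

Margin of error scales as 1/√n, so n₂ = n₁·(E₁/E₂)².
n₂ = 248 × (4.76/1.9)² = 248 × 6.276 = 1556.45
Round up: n₂ = 1557.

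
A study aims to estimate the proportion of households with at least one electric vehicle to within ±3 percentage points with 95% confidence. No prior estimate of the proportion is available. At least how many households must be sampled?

1068

For a proportion with margin E = 0.03 at 95% confidence, z = 1.960.
With no prior estimate, use p = 0.5, which maximizes p(1−p) at 0.25.
n = 0.25 × (z/E)² = 0.25 × (1.960/0.03)² = 1067.11
Round up: n = 1068.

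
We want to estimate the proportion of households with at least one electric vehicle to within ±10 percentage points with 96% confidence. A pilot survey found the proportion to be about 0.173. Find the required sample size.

For a proportion with margin E = 0.1 at 96% confidence, z = 2.054.
n = p̂(1−p̂)(z/E)² = 0.173 × 0.827 × (2.054/0.1)² = 60.36
Round up: n = 61.

61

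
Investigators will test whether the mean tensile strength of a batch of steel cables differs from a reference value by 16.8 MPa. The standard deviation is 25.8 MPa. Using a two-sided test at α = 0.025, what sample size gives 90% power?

For a one-sample z-test, n = ((z_{α/2} + z_β)·σ/δ)².
z_{α/2} = 2.241 (two-sided α = 0.025); z_β = 1.282 (power 90% → β = 0.1).
n = (3.523 × 25.8 / 16.8)² = 29.27
Round up: n = 30.

30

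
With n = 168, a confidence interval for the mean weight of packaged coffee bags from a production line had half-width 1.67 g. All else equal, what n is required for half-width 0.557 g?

Margin of error scales as 1/√n, so n₂ = n₁·(E₁/E₂)².
n₂ = 168 × (1.67/0.557)² = 168 × 8.989 = 1510.15
Round up: n₂ = 1511.

1511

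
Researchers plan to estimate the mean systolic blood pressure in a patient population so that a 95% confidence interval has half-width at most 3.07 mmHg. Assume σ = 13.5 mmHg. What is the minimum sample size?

For a mean, the margin of error is E = z·σ/√n, so n = (zσ/E)².
At 95% confidence, z = 1.960.
n = (1.960 × 13.5 / 3.07)² = 74.29
Round up: n = 75.

75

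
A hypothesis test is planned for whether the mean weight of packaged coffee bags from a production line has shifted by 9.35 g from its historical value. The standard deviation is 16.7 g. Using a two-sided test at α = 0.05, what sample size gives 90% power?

34

For a one-sample z-test, n = ((z_{α/2} + z_β)·σ/δ)².
z_{α/2} = 1.960 (two-sided α = 0.05); z_β = 1.282 (power 90% → β = 0.1).
n = (3.242 × 16.7 / 9.35)² = 33.53
Round up: n = 34.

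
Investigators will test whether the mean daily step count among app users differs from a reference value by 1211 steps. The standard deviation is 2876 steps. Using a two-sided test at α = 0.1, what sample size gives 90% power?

n = 49

For a one-sample z-test, n = ((z_{α/2} + z_β)·σ/δ)².
z_{α/2} = 1.645 (two-sided α = 0.1); z_β = 1.282 (power 90% → β = 0.1).
n = (2.927 × 2876 / 1211)² = 48.32
Round up: n = 49.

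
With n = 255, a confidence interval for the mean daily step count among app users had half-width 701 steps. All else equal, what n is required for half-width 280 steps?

1599

Margin of error scales as 1/√n, so n₂ = n₁·(E₁/E₂)².
n₂ = 255 × (701/280)² = 255 × 6.268 = 1598.34
Round up: n₂ = 1599.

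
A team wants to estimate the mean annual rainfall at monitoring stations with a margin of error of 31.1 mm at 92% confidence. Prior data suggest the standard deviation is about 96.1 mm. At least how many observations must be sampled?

For a mean, the margin of error is E = z·σ/√n, so n = (zσ/E)².
At 92% confidence, z = 1.751.
n = (1.751 × 96.1 / 31.1)² = 29.28
Round up: n = 30.

30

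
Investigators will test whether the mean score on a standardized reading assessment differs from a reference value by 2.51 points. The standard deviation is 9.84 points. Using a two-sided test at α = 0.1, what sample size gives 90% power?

For a one-sample z-test, n = ((z_{α/2} + z_β)·σ/δ)².
z_{α/2} = 1.645 (two-sided α = 0.1); z_β = 1.282 (power 90% → β = 0.1).
n = (2.927 × 9.84 / 2.51)² = 131.67
Round up: n = 132.

132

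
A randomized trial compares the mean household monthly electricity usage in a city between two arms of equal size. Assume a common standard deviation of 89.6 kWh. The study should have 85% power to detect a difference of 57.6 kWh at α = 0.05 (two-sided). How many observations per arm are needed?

For two equal groups, n per group = 2·((z_{α/2} + z_β)·σ/δ)².
z_{α/2} = 1.960; z_β = 1.036 (power 85%).
n = 2 × (2.996 × 89.6 / 57.6)² = 2 × 21.72 = 43.44
Round up: n = 44 per group.

44 per group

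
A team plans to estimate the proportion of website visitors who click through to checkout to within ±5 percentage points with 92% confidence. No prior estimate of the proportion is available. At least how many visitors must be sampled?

For a proportion with margin E = 0.05 at 92% confidence, z = 1.751.
With no prior estimate, use p = 0.5, which maximizes p(1−p) at 0.25.
n = 0.25 × (z/E)² = 0.25 × (1.751/0.05)² = 306.60
Round up: n = 307.

n = 307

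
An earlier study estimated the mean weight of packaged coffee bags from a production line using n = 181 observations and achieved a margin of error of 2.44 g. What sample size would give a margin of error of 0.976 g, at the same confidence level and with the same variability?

n = 1132

Margin of error scales as 1/√n, so n₂ = n₁·(E₁/E₂)².
n₂ = 181 × (2.44/0.976)² = 181 × 6.25 = 1131.25
Round up: n₂ = 1132.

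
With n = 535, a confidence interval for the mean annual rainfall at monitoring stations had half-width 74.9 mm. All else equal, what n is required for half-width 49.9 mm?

Margin of error scales as 1/√n, so n₂ = n₁·(E₁/E₂)².
n₂ = 535 × (74.9/49.9)² = 535 × 2.253 = 1205.36
Round up: n₂ = 1206.

1206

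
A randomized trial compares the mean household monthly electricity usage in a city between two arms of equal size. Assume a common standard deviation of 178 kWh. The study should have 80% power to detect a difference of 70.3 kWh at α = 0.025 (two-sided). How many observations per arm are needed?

122 per group

For two equal groups, n per group = 2·((z_{α/2} + z_β)·σ/δ)².
z_{α/2} = 2.241; z_β = 0.842 (power 80%).
n = 2 × (3.083 × 178 / 70.3)² = 2 × 60.94 = 121.88
Round up: n = 122 per group.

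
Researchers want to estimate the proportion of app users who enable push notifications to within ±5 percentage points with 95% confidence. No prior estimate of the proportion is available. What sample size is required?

For a proportion with margin E = 0.05 at 95% confidence, z = 1.960.
With no prior estimate, use p = 0.5, which maximizes p(1−p) at 0.25.
n = 0.25 × (z/E)² = 0.25 × (1.960/0.05)² = 384.16
Round up: n = 385.

n = 385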